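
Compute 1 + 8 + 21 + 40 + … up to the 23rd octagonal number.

Σ i(3i−2) = 3Σi² − 2Σi over i = 1..23.
Σi = 276 and Σi² = 4324.
3·4324 − 2·276 = 12420.

12420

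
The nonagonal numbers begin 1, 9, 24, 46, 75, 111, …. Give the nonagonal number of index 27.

The 27th nonagonal number is n(7n−5)/2 with n = 27.
27·(7·27 − 5)/2 = 27·184/2 = 27·92 = 2484.

2484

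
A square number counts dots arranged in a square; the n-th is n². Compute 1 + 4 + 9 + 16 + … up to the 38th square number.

19019

Σ_{i=1}^{38} i² = 38·39·77/6 = 19019.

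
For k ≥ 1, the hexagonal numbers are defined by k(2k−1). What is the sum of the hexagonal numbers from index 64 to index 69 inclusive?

52703

Σ i(2i−1) = 2Σi² − Σi over i = 64..69.
Σi = 2415 − 2016 = 399 and Σi² = 111895 − 85344 = 26551.
2·26551 − 1·399 = 52703.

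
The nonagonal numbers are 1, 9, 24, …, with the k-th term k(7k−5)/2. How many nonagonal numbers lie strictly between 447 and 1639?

The n-th nonagonal number is n(7n−5)/2.
Smallest index with value > 447: n = 12 (giving 474).
Largest index with value < 1639: n = 21 (giving 1491).
Indices 12 through 21: 10 terms.

10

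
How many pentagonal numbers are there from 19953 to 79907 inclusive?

The n-th pentagonal number is n(3n−1)/2.
Smallest index with value ≥ 19953: n = 116 (giving 20126).
Largest index with value ≤ 79907: n = 230 (giving 79235).
Indices 116 through 230: 115 terms.

115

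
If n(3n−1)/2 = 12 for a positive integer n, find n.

3

Set n(3n−1)/2 = 12, giving 3n² − n − 24 = 0.
The discriminant is 1 + 24·12 = 289, and √289 = 17.
So n = (1 + 17) / 6 = 18/6 = 3.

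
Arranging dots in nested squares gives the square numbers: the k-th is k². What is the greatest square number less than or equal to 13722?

Solve n² ≤ 13722 for integer n.
n = 117 gives 13689 ≤ 13722, while n = 118 gives 13924 > 13722; so the answer is 13689.

13689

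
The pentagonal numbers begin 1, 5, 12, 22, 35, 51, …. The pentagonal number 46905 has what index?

177

Set n(3n−1)/2 = 46905, giving 3n² − n − 93810 = 0.
The discriminant is 1 + 24·46905 = 1125721, and √1125721 = 1061.
So n = (1 + 1061) / 6 = 1062/6 = 177.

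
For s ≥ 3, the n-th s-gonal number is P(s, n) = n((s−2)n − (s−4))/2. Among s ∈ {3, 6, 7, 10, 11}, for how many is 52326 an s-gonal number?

2

s = 3: P(3, 323) = 52326. ✓
s = 6: P(6, 162) = 52326. ✓
s = 7: P(7, 144) = 51624 and P(7, 145) = 52345; 52326 is not s-gonal.
s = 10: P(10, 114) = 51642 and P(10, 115) = 52555; 52326 is not s-gonal.
s = 11: P(11, 108) = 52110 and P(11, 109) = 53083; 52326 is not s-gonal.
Hits: s ∈ {3, 6} → 2.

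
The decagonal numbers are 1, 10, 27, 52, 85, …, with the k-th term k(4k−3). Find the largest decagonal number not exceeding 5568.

5365

Solve n(4n−3) ≤ 5568 for integer n.
n = 37 gives 5365 ≤ 5568, while n = 38 gives 5662 > 5568; so the answer is 5365.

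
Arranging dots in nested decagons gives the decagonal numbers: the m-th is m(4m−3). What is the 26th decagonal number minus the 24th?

394

26·(4·26 − 3) = 2626 and 24·(4·24 − 3) = 2232.
Difference: 2626 − 2232 = 394.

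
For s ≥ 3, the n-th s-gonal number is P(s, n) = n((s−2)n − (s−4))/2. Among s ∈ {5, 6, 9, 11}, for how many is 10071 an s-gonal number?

s = 5: P(5, 82) = 10045 and P(5, 83) = 10292; 10071 is not s-gonal.
s = 6: P(6, 71) = 10011 and P(6, 72) = 10296; 10071 is not s-gonal.
s = 9: P(9, 54) = 10071. ✓
s = 11: P(11, 47) = 9776 and P(11, 48) = 10200; 10071 is not s-gonal.
Hits: s ∈ {9} → 1.

1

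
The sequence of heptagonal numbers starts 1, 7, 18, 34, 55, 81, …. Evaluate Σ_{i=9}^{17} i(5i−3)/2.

3777

Σ i(5i−3)/2 = (5Σi² − 3Σi) / 2 over i = 9..17.
Σi = 153 − 36 = 117 and Σi² = 1785 − 204 = 1581.
(5·1581 − 3·117) / 2 = 7554/2 = 3777.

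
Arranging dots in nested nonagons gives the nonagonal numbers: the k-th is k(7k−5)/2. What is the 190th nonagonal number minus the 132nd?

65221

190·(7·190 − 5)/2 = 125875 and 132·(7·132 − 5)/2 = 60654.
Difference: 125875 − 60654 = 65221.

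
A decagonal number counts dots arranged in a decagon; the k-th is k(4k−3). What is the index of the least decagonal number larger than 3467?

30

Solve n(4n−3) > 3467 for integer n.
The largest n with value ≤ 3467 is 29 (since 3277 ≤ 3467 < 3510), so the first above is n = 30, value 3510.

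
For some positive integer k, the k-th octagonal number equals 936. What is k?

Set n(3n−2) = 936, giving 3n² − 2n − 936 = 0.
The discriminant is 4 + 12·936 = 11236, and √11236 = 106.
So n = (2 + 106) / 6 = 108/6 = 18.
Check: 18·(3·18 − 2) = 936. ✓

18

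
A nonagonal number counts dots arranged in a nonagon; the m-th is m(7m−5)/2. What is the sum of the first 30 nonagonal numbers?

31930

Σ i(7i−5)/2 = (7Σi² − 5Σi) / 2 over i = 1..30.
Σi = 465 and Σi² = 9455.
(7·9455 − 5·465) / 2 = 63860/2 = 31930.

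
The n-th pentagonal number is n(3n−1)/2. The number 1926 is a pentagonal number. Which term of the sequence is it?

Set n(3n−1)/2 = 1926, giving 3n² − n − 3852 = 0.
The discriminant is 1 + 24·1926 = 46225, and √46225 = 215.
So n = (1 + 215) / 6 = 216/6 = 36.

36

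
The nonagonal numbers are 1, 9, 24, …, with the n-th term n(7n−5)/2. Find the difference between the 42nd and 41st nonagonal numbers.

288

Consecutive nonagonal numbers differ by 7n − 6: here 7·42 − 6 = 288.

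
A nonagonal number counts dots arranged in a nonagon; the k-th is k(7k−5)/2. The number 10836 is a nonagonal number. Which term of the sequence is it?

56

Set n(7n−5)/2 = 10836, giving 7n² − 5n − 21672 = 0.
The discriminant is 25 + 56·10836 = 606841, and √606841 = 779.
So n = (5 + 779) / 14 = 784/14 = 56.
Check: 56·(7·56 − 5)/2 = 10836. ✓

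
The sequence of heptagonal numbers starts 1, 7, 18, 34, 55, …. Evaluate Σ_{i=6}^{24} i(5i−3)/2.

11685

Σ i(5i−3)/2 = (5Σi² − 3Σi) / 2 over i = 6..24.
Σi = 300 − 15 = 285 and Σi² = 4900 − 55 = 4845.
(5·4845 − 3·285) / 2 = 23370/2 = 11685.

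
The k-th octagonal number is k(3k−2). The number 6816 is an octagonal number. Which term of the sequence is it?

48

Set n(3n−2) = 6816, giving 3n² − 2n − 6816 = 0.
So n = (2 + 286) / 6 = 288/6 = 48.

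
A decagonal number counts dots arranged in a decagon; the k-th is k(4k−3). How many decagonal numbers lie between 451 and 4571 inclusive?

The n-th decagonal number is n(4n−3).
Smallest index with value ≥ 451: n = 11 (giving 451).
Largest index with value ≤ 4571: n = 34 (giving 4522).
Indices 11 through 34: 24 terms.

24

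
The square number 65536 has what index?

256

We need n² = 65536, so n = √65536 = 256.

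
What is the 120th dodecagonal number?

71520

The 120th dodecagonal number is n(5n−4) with n = 120.
120·(5·120 − 4) = 120·596 = 71520.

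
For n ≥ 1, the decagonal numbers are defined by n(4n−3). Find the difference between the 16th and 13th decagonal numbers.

16·(4·16 − 3) = 976 and 13·(4·13 − 3) = 637.
Difference: 976 − 637 = 339.

339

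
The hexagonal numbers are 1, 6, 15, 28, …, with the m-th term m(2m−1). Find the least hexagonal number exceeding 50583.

Solve n(2n−1) > 50583 for integer n.
The largest n with value ≤ 50583 is 159 (since 50403 ≤ 50583 < 51040), so the first above is n = 160, value 51040.

51040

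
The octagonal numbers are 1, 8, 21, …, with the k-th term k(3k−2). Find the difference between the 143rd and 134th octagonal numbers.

7461

143·(3·143 − 2) = 61061 and 134·(3·134 − 2) = 53600.
Difference: 61061 − 53600 = 7461.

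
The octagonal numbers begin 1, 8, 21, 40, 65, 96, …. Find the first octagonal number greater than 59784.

60208

Solve n(3n−2) > 59784 for integer n.
The largest n with value ≤ 59784 is 141 (since 59361 ≤ 59784 < 60208), so the first above is n = 142, value 60208.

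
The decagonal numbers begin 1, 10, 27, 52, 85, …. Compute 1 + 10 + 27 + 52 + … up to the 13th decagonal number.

3003

Σ i(4i−3) = 4Σi² − 3Σi over i = 1..13.
Σi = 91 and Σi² = 819.
4·819 − 3·91 = 3003.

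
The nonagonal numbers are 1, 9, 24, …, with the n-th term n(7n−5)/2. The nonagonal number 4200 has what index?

35

Set n(7n−5)/2 = 4200, giving 7n² − 5n − 8400 = 0.
The discriminant is 25 + 56·4200 = 235225, and √235225 = 485.
So n = (5 + 485) / 14 = 490/14 = 35.
Check: 35·(7·35 − 5)/2 = 4200. ✓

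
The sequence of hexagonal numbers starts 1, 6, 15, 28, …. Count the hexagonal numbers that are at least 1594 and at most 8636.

The n-th hexagonal number is n(2n−1).
Smallest index with value ≥ 1594: n = 29 (giving 1653).
Largest index with value ≤ 8636: n = 65 (giving 8385).
Indices 29 through 65: 37 terms.

37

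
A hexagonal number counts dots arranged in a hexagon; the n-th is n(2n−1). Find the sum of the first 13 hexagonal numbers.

1547

Σ i(2i−1) = 2Σi² − Σi over i = 1..13.
Σi = 91 and Σi² = 819.
2·819 − 1·91 = 1547.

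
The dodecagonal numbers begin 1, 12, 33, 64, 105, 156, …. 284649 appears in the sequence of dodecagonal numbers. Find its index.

Set n(5n−4) = 284649, giving 5n² − 4n − 284649 = 0.
The discriminant is 16 + 20·284649 = 5692996, and √5692996 = 2386.
So n = (4 + 2386) / 10 = 2390/10 = 239.
Check: 239·(5·239 − 4) = 284649. ✓

239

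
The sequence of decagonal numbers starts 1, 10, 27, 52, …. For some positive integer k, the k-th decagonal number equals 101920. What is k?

160

Set n(4n−3) = 101920, giving 4n² − 3n − 101920 = 0.
So n = (3 + 1277) / 8 = 1280/8 = 160.
Check: 160·(4·160 − 3) = 101920. ✓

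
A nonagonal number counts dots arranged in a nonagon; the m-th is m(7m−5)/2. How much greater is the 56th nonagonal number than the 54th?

56·(7·56 − 5)/2 = 10836 and 54·(7·54 − 5)/2 = 10071.
Difference: 10836 − 10071 = 765.

765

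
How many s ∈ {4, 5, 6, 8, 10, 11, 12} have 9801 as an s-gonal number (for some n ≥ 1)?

s = 4: P(4, 99) = 9801. ✓
s = 5: P(5, 81) = 9801. ✓
s = 6: P(6, 70) = 9730 and P(6, 71) = 10011; 9801 is not s-gonal.
s = 8: P(8, 57) = 9633 and P(8, 58) = 9976; 9801 is not s-gonal.
s = 10: P(10, 49) = 9457 and P(10, 50) = 9850; 9801 is not s-gonal.
s = 11: P(11, 47) = 9776 and P(11, 48) = 10200; 9801 is not s-gonal.
s = 12: P(12, 44) = 9504 and P(12, 45) = 9945; 9801 is not s-gonal.
Hits: s ∈ {4, 5} → 2.

2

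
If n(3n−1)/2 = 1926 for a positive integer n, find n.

36

Set n(3n−1)/2 = 1926, giving 3n² − n − 3852 = 0.
The discriminant is 1 + 24·1926 = 46225, and √46225 = 215.
So n = (1 + 215) / 6 = 216/6 = 36.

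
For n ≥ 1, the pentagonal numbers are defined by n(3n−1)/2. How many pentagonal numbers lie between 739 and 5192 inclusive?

37

The n-th pentagonal number is n(3n−1)/2.
Smallest index with value ≥ 739: n = 23 (giving 782).
Largest index with value ≤ 5192: n = 59 (giving 5192).
Indices 23 through 59: 37 terms.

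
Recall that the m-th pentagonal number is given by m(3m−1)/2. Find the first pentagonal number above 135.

145

Solve n(3n−1)/2 > 135 for integer n.
The largest n with value ≤ 135 is 9 (since 117 ≤ 135 < 145), so the first above is n = 10, value 145.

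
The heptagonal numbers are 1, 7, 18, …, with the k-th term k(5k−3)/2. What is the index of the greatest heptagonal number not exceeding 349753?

Solve n(5n−3)/2 ≤ 349753 for integer n.
n = 374 gives 349129 ≤ 349753, while n = 375 gives 351000 > 349753; so the answer is index 374.

374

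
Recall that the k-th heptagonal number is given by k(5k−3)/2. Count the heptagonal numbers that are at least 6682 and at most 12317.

19

The n-th heptagonal number is n(5n−3)/2.
Smallest index with value ≥ 6682: n = 52 (giving 6682).
Largest index with value ≤ 12317: n = 70 (giving 12145).
Indices 52 through 70: 19 terms.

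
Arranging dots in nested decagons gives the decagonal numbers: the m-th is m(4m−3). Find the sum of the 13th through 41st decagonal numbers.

90335

Σ i(4i−3) = 4Σi² − 3Σi over i = 13..41.
Σi = 861 − 78 = 783 and Σi² = 23821 − 650 = 23171.
4·23171 − 3·783 = 90335.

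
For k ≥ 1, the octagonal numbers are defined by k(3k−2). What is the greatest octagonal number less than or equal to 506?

Solve n(3n−2) ≤ 506 for integer n.
n = 13 gives 481 ≤ 506, while n = 14 gives 560 > 506; so the answer is 481.

481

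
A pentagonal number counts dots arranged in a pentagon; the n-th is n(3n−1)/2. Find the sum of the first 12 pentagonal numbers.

Σ i(3i−1)/2 = (3Σi² − Σi) / 2 over i = 1..12.
Σi = 78 and Σi² = 650.
(3·650 − 1·78) / 2 = 1872/2 = 936.

936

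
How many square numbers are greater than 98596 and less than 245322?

181

The n-th square number is n².
Smallest index with value > 98596: n = 315 (giving 99225).
Largest index with value < 245322: n = 495 (giving 245025).
Indices 315 through 495: 181 terms.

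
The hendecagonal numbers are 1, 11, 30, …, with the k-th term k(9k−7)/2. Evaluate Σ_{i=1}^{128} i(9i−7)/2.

3153792

Σ i(9i−7)/2 = (9Σi² − 7Σi) / 2 over i = 1..128.
Σi = 8256 and Σi² = 707264.
(9·707264 − 7·8256) / 2 = 6307584/2 = 3153792.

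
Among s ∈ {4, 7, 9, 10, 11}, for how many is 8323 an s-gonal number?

1

s = 4: P(4, 91) = 8281 and P(4, 92) = 8464; 8323 is not s-gonal.
s = 7: P(7, 58) = 8323. ✓
s = 9: P(9, 49) = 8281 and P(9, 50) = 8625; 8323 is not s-gonal.
s = 10: P(10, 45) = 7965 and P(10, 46) = 8326; 8323 is not s-gonal.
s = 11: P(11, 43) = 8170 and P(11, 44) = 8558; 8323 is not s-gonal.
Hits: s ∈ {7} → 1.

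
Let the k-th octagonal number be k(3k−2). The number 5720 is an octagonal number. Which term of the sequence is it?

Set n(3n−2) = 5720, giving 3n² − 2n − 5720 = 0.
The discriminant is 4 + 12·5720 = 68644, and √68644 = 262.
So n = (2 + 262) / 6 = 264/6 = 44.
Check: 44·(3·44 − 2) = 5720. ✓

44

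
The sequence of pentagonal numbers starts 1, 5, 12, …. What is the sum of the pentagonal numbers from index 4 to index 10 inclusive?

Σ i(3i−1)/2 = (3Σi² − Σi) / 2 over i = 4..10.
Σi = 55 − 6 = 49 and Σi² = 385 − 14 = 371.
(3·371 − 1·49) / 2 = 1064/2 = 532.

532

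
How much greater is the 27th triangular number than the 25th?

27·28/2 = 378 and 25·26/2 = 325.
Difference: 378 − 325 = 53.

53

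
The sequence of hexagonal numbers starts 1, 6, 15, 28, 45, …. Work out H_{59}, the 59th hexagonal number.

6903

59·(2·59 − 1) = 59·117 = 6903.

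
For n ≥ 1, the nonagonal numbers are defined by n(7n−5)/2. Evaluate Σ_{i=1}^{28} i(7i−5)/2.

25984

Σ i(7i−5)/2 = (7Σi² − 5Σi) / 2 over i = 1..28.
Σi = 406 and Σi² = 7714.
(7·7714 − 5·406) / 2 = 51968/2 = 25984.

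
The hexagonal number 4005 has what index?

Set n(2n−1) = 4005, giving 2n² − n − 4005 = 0.
So n = (1 + 179) / 4 = 180/4 = 45.
Check: 45·(2·45 − 1) = 4005. ✓

45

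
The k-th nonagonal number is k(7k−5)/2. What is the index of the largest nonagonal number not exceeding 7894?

47

Solve n(7n−5)/2 ≤ 7894 for integer n.
n = 47 gives 7614 ≤ 7894, while n = 48 gives 7944 > 7894; so the answer is index 47.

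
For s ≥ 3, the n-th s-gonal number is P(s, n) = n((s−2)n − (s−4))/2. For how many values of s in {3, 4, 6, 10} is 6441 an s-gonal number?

2

s = 3: P(3, 113) = 6441. ✓
s = 4: P(4, 80) = 6400 and P(4, 81) = 6561; 6441 is not s-gonal.
s = 6: P(6, 57) = 6441. ✓
s = 10: P(10, 40) = 6280 and P(10, 41) = 6601; 6441 is not s-gonal.
Hits: s ∈ {3, 6} → 2.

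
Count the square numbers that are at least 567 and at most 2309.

The n-th square number is n².
Smallest index with value ≥ 567: n = 24 (giving 576).
Largest index with value ≤ 2309: n = 48 (giving 2304).
Indices 24 through 48: 25 terms.

25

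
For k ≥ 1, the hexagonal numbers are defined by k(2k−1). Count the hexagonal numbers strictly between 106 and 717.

The n-th hexagonal number is n(2n−1).
Smallest index with value > 106: n = 8 (giving 120).
Largest index with value < 717: n = 19 (giving 703).
Indices 8 through 19: 12 terms.

12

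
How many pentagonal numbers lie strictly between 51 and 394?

The n-th pentagonal number is n(3n−1)/2.
Smallest index with value > 51: n = 7 (giving 70).
Largest index with value < 394: n = 16 (giving 376).
Indices 7 through 16: 10 terms.

10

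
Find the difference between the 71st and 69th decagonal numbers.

1114

71·(4·71 − 3) = 19951 and 69·(4·69 − 3) = 18837.
Difference: 19951 − 18837 = 1114.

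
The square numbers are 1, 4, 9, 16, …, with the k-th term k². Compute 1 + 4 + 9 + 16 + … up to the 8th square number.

Σ_{i=1}^{8} i² = 8·9·17/6 = 204.

204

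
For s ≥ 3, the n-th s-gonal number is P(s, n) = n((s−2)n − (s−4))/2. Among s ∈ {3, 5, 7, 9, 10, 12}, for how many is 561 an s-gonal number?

2

s = 3: P(3, 33) = 561. ✓
s = 5: P(5, 19) = 532 and P(5, 20) = 590; 561 is not s-gonal.
s = 7: P(7, 15) = 540 and P(7, 16) = 616; 561 is not s-gonal.
s = 9: P(9, 13) = 559 and P(9, 14) = 651; 561 is not s-gonal.
s = 10: P(10, 12) = 540 and P(10, 13) = 637; 561 is not s-gonal.
s = 12: P(12, 11) = 561. ✓
Hits: s ∈ {3, 12} → 2.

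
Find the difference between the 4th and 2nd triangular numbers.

7

4·5/2 = 10 and 2·3/2 = 3.
Difference: 10 − 3 = 7.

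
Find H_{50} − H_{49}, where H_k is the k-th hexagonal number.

197

Consecutive hexagonal numbers differ by 4n − 3: here 4·50 − 3 = 197.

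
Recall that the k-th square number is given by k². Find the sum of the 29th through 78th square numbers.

153525

Σ_{i=29}^{78} i² = 161239 − 7714 = 153525.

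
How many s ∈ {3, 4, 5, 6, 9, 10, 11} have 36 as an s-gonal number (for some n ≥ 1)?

s = 3: P(3, 8) = 36. ✓
s = 4: P(4, 6) = 36. ✓
s = 5: P(5, 5) = 35 and P(5, 6) = 51; 36 is not s-gonal.
s = 6: P(6, 4) = 28 and P(6, 5) = 45; 36 is not s-gonal.
s = 9: P(9, 3) = 24 and P(9, 4) = 46; 36 is not s-gonal.
s = 10: P(10, 3) = 27 and P(10, 4) = 52; 36 is not s-gonal.
s = 11: P(11, 3) = 30 and P(11, 4) = 58; 36 is not s-gonal.
Hits: s ∈ {3, 4} → 2.

2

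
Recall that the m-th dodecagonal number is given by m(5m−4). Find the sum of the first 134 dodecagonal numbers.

4018995

Σ i(5i−4) = 5Σi² − 4Σi over i = 1..134.
Σi = 9045 and Σi² = 811035.
5·811035 − 4·9045 = 4018995.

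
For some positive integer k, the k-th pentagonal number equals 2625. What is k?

Set n(3n−1)/2 = 2625, giving 3n² − n − 5250 = 0.
So n = (1 + 251) / 6 = 252/6 = 42.

42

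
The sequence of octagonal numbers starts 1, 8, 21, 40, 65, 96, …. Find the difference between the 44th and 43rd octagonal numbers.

Consecutive octagonal numbers differ by 6n − 5: here 6·44 − 5 = 259.

259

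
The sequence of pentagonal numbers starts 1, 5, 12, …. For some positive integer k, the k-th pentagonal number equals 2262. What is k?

39

Set n(3n−1)/2 = 2262, giving 3n² − n − 4524 = 0.
So n = (1 + 233) / 6 = 234/6 = 39.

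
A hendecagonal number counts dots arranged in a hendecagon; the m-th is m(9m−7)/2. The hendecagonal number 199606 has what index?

Set n(9n−7)/2 = 199606, giving 9n² − 7n − 399212 = 0.
The discriminant is 49 + 72·199606 = 14371681, and √14371681 = 3791.
So n = (7 + 3791) / 18 = 3798/18 = 211.
Check: 211·(9·211 − 7)/2 = 199606. ✓

211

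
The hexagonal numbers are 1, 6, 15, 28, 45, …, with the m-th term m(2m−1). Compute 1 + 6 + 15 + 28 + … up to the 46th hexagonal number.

65941

Σ i(2i−1) = 2Σi² − Σi over i = 1..46.
Σi = 1081 and Σi² = 33511.
2·33511 − 1·1081 = 65941.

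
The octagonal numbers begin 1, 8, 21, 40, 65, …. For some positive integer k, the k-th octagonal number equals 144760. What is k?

220

Set n(3n−2) = 144760, giving 3n² − 2n − 144760 = 0.
The discriminant is 4 + 12·144760 = 1737124, and √1737124 = 1318.
So n = (2 + 1318) / 6 = 1320/6 = 220.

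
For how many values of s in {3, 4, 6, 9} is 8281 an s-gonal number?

s = 3: P(3, 128) = 8256 and P(3, 129) = 8385; 8281 is not s-gonal.
s = 4: P(4, 91) = 8281. ✓
s = 6: P(6, 64) = 8128 and P(6, 65) = 8385; 8281 is not s-gonal.
s = 9: P(9, 49) = 8281. ✓
Hits: s ∈ {4, 9} → 2.

2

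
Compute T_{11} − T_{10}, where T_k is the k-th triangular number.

11

Consecutive triangular numbers differ by n: T_{11} − T_{10} = 11.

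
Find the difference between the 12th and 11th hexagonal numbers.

45

Consecutive hexagonal numbers differ by 4n − 3: here 4·12 − 3 = 45.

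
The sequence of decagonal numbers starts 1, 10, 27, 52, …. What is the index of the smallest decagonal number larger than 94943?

Solve n(4n−3) > 94943 for integer n.
The largest n with value ≤ 94943 is 154 (since 94402 ≤ 94943 < 95635), so the first above is n = 155, value 95635.

155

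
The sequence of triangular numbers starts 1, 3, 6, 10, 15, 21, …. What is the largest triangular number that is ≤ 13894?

Solve n(n+1)/2 ≤ 13894 for integer n.
n = 166 gives 13861 ≤ 13894, while n = 167 gives 14028 > 13894; so the answer is 13861.

13861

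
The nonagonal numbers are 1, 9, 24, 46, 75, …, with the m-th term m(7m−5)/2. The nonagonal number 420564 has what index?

347

Set n(7n−5)/2 = 420564, giving 7n² − 5n − 841128 = 0.
The discriminant is 25 + 56·420564 = 23551609, and √23551609 = 4853.
So n = (5 + 4853) / 14 = 4858/14 = 347.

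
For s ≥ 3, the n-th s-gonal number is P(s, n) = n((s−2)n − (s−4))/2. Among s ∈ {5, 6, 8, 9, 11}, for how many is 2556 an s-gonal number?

1

s = 5: P(5, 41) = 2501 and P(5, 42) = 2625; 2556 is not s-gonal.
s = 6: P(6, 36) = 2556. ✓
s = 8: P(8, 29) = 2465 and P(8, 30) = 2640; 2556 is not s-gonal.
s = 9: P(9, 27) = 2484 and P(9, 28) = 2674; 2556 is not s-gonal.
s = 11: P(11, 24) = 2508 and P(11, 25) = 2725; 2556 is not s-gonal.
Hits: s ∈ {6} → 1.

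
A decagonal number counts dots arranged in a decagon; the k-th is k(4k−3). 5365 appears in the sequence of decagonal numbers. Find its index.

37

Set n(4n−3) = 5365, giving 4n² − 3n − 5365 = 0.
So n = (3 + 293) / 8 = 296/8 = 37.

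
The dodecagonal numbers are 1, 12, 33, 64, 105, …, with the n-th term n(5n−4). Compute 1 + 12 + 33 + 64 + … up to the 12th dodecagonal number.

Σ i(5i−4) = 5Σi² − 4Σi over i = 1..12.
Σi = 78 and Σi² = 650.
5·650 − 4·78 = 2938.

2938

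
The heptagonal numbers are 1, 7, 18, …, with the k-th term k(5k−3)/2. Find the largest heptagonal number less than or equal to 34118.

34047

Solve n(5n−3)/2 ≤ 34118 for integer n.
n = 117 gives 34047 ≤ 34118, while n = 118 gives 34633 > 34118; so the answer is 34047.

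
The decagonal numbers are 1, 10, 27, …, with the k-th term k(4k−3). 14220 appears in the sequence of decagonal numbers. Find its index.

60

Set n(4n−3) = 14220, giving 4n² − 3n − 14220 = 0.
The discriminant is 9 + 16·14220 = 227529, and √227529 = 477.
So n = (3 + 477) / 8 = 480/8 = 60.
Check: 60·(4·60 − 3) = 14220. ✓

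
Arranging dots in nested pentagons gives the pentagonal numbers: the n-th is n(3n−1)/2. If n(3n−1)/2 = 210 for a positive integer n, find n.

Set n(3n−1)/2 = 210, giving 3n² − n − 420 = 0.
The discriminant is 1 + 24·210 = 5041, and √5041 = 71.
So n = (1 + 71) / 6 = 72/6 = 12.
Check: 12·(3·12 − 1)/2 = 210. ✓

12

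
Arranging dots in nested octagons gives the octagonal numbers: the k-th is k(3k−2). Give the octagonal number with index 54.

8640

The 54th octagonal number is n(3n−2) with n = 54.
54·(3·54 − 2) = 54·160 = 8640.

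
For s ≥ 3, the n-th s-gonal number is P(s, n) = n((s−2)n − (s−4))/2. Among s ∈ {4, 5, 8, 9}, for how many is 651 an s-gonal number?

2

s = 4: P(4, 25) = 625 and P(4, 26) = 676; 651 is not s-gonal.
s = 5: P(5, 21) = 651. ✓
s = 8: P(8, 15) = 645 and P(8, 16) = 736; 651 is not s-gonal.
s = 9: P(9, 14) = 651. ✓
Hits: s ∈ {5, 9} → 2.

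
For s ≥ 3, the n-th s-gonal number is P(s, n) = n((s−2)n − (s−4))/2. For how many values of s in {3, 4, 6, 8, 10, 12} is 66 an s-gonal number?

s = 3: P(3, 11) = 66. ✓
s = 4: P(4, 8) = 64 and P(4, 9) = 81; 66 is not s-gonal.
s = 6: P(6, 6) = 66. ✓
s = 8: P(8, 5) = 65 and P(8, 6) = 96; 66 is not s-gonal.
s = 10: P(10, 4) = 52 and P(10, 5) = 85; 66 is not s-gonal.
s = 12: P(12, 4) = 64 and P(12, 5) = 105; 66 is not s-gonal.
Hits: s ∈ {3, 6} → 2.

2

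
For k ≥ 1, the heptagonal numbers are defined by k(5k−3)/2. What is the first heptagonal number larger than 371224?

Solve n(5n−3)/2 > 371224 for integer n.
The largest n with value ≤ 371224 is 385 (since 369985 ≤ 371224 < 371911), so the first above is n = 386, value 371911.

371911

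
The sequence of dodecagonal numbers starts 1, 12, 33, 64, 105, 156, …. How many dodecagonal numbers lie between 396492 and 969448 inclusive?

159

The n-th dodecagonal number is n(5n−4).
Smallest index with value ≥ 396492: n = 282 (giving 396492).
Largest index with value ≤ 969448: n = 440 (giving 966240).
Indices 282 through 440: 159 terms.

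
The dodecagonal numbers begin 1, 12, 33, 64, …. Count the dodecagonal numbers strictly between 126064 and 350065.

105

The n-th dodecagonal number is n(5n−4).
Smallest index with value > 126064: n = 160 (giving 127360).
Largest index with value < 350065: n = 264 (giving 347424).
Indices 160 through 264: 105 terms.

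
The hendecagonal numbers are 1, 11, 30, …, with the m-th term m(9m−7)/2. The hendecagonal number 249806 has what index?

Set n(9n−7)/2 = 249806, giving 9n² − 7n − 499612 = 0.
So n = (7 + 4241) / 18 = 4248/18 = 236.

236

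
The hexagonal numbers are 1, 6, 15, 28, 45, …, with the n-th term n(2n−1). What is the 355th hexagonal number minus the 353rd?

2830

355·(2·355 − 1) = 251695 and 353·(2·353 − 1) = 248865.
Difference: 251695 − 248865 = 2830.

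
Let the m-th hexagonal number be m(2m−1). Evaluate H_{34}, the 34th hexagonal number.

34·(2·34 − 1) = 34·67 = 2278.

2278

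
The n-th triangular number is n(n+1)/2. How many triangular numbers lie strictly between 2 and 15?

The n-th triangular number is n(n+1)/2.
Smallest index with value > 2: n = 2 (giving 3).
Largest index with value < 15: n = 4 (giving 10).
Indices 2 through 4: 3 terms.

3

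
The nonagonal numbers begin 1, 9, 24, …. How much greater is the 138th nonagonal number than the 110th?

138·(7·138 − 5)/2 = 66309 and 110·(7·110 − 5)/2 = 42075.
Difference: 66309 − 42075 = 24234.

24234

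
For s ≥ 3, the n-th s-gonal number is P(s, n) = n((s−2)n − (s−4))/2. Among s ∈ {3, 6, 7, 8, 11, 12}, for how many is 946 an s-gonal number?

2

s = 3: P(3, 43) = 946. ✓
s = 6: P(6, 22) = 946. ✓
s = 7: P(7, 19) = 874 and P(7, 20) = 970; 946 is not s-gonal.
s = 8: P(8, 18) = 936 and P(8, 19) = 1045; 946 is not s-gonal.
s = 11: P(11, 14) = 833 and P(11, 15) = 960; 946 is not s-gonal.
s = 12: P(12, 14) = 924 and P(12, 15) = 1065; 946 is not s-gonal.
Hits: s ∈ {3, 6} → 2.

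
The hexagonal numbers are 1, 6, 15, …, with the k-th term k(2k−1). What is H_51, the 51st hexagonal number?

5151

The 51st hexagonal number is n(2n−1) with n = 51.
51·(2·51 − 1) = 51·101 = 5151.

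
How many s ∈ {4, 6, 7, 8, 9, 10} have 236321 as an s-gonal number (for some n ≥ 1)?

s = 4: P(4, 486) = 236196 and P(4, 487) = 237169; 236321 is not s-gonal.
s = 6: P(6, 343) = 234955 and P(6, 344) = 236328; 236321 is not s-gonal.
s = 7: P(7, 307) = 235162 and P(7, 308) = 236698; 236321 is not s-gonal.
s = 8: P(8, 281) = 236321. ✓
s = 9: P(9, 260) = 235950 and P(9, 261) = 237771; 236321 is not s-gonal.
s = 10: P(10, 243) = 235467 and P(10, 244) = 237412; 236321 is not s-gonal.
Hits: s ∈ {8} → 1.

1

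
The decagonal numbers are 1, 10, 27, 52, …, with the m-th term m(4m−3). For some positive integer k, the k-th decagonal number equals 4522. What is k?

Set n(4n−3) = 4522, giving 4n² − 3n − 4522 = 0.
So n = (3 + 269) / 8 = 272/8 = 34.

34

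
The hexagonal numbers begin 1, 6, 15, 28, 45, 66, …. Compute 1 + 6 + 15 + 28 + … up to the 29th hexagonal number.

Σ i(2i−1) = 2Σi² − Σi over i = 1..29.
Σi = 435 and Σi² = 8555.
2·8555 − 1·435 = 16675.

16675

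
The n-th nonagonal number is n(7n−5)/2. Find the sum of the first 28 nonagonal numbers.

25984

Σ i(7i−5)/2 = (7Σi² − 5Σi) / 2 over i = 1..28.
Σi = 406 and Σi² = 7714.
(7·7714 − 5·406) / 2 = 51968/2 = 25984.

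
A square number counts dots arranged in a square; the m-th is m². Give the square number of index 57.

The 57th square number is n² with n = 57.
57² = 3249.

3249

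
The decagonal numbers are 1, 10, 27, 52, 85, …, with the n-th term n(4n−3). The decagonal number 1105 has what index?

Set n(4n−3) = 1105, giving 4n² − 3n − 1105 = 0.
The discriminant is 9 + 16·1105 = 17689, and √17689 = 133.
So n = (3 + 133) / 8 = 136/8 = 17.

17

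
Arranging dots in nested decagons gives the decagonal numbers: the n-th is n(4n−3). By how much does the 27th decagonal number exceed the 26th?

209

Consecutive decagonal numbers differ by 8n − 7: here 8·27 − 7 = 209.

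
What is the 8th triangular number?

36

8·9/2 = 72/2 = 36.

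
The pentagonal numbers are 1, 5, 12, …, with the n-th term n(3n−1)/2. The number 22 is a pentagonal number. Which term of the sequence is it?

Set n(3n−1)/2 = 22, giving 3n² − n − 44 = 0.
So n = (1 + 23) / 6 = 24/6 = 4.

4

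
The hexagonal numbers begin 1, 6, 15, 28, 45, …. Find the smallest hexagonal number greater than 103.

120

Solve n(2n−1) > 103 for integer n.
The largest n with value ≤ 103 is 7 (since 91 ≤ 103 < 120), so the first above is n = 8, value 120.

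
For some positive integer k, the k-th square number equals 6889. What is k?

83

We need n² = 6889, so n = √6889 = 83.
Check: 83² = 6889. ✓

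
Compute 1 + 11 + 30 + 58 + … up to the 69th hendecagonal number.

Σ i(9i−7)/2 = (9Σi² − 7Σi) / 2 over i = 1..69.
Σi = 2415 and Σi² = 111895.
(9·111895 − 7·2415) / 2 = 990150/2 = 495075.

495075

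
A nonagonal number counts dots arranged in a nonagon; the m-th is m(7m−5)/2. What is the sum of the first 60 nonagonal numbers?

Σ i(7i−5)/2 = (7Σi² − 5Σi) / 2 over i = 1..60.
Σi = 1830 and Σi² = 73810.
(7·73810 − 5·1830) / 2 = 507520/2 = 253760.

253760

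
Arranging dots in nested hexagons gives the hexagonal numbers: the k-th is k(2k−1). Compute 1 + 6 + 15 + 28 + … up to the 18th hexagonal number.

Σ i(2i−1) = 2Σi² − Σi over i = 1..18.
Σi = 171 and Σi² = 2109.
2·2109 − 1·171 = 4047.

4047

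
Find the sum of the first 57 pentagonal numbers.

94221

Σ i(3i−1)/2 = (3Σi² − Σi) / 2 over i = 1..57.
Σi = 1653 and Σi² = 63365.
(3·63365 − 1·1653) / 2 = 188442/2 = 94221.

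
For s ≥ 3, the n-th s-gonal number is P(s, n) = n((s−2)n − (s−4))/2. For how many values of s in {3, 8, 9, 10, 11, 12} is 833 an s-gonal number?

s = 3: P(3, 40) = 820 and P(3, 41) = 861; 833 is not s-gonal.
s = 8: P(8, 17) = 833. ✓
s = 9: P(9, 15) = 750 and P(9, 16) = 856; 833 is not s-gonal.
s = 10: P(10, 14) = 742 and P(10, 15) = 855; 833 is not s-gonal.
s = 11: P(11, 14) = 833. ✓
s = 12: P(12, 13) = 793 and P(12, 14) = 924; 833 is not s-gonal.
Hits: s ∈ {8, 11} → 2.

2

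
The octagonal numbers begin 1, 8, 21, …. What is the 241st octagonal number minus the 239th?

2876

241·(3·241 − 2) = 173761 and 239·(3·239 − 2) = 170885.
Difference: 173761 − 170885 = 2876.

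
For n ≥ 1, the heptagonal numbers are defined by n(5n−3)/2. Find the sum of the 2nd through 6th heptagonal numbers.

195

Σ i(5i−3)/2 = (5Σi² − 3Σi) / 2 over i = 2..6.
Σi = 21 − 1 = 20 and Σi² = 91 − 1 = 90.
(5·90 − 3·20) / 2 = 390/2 = 195.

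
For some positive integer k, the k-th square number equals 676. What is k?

26

We need n² = 676, so n = √676 = 26.
Check: 26² = 676. ✓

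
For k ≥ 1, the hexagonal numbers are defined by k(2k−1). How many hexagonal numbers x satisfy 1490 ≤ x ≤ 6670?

The n-th hexagonal number is n(2n−1).
Smallest index with value ≥ 1490: n = 28 (giving 1540).
Largest index with value ≤ 6670: n = 58 (giving 6670).
Indices 28 through 58: 31 terms.

31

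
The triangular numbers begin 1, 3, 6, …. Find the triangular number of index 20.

210

20·21/2 = 420/2 = 210.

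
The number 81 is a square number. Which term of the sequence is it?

We need n² = 81, so n = √81 = 9.
Check: 9² = 81. ✓

9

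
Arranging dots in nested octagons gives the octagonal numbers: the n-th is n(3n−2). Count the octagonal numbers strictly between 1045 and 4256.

18

The n-th octagonal number is n(3n−2).
Smallest index with value > 1045: n = 20 (giving 1160).
Largest index with value < 4256: n = 37 (giving 4033).
Indices 20 through 37: 18 terms.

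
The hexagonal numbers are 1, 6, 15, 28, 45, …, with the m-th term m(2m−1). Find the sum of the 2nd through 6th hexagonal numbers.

160

Σ i(2i−1) = 2Σi² − Σi over i = 2..6.
Σi = 21 − 1 = 20 and Σi² = 91 − 1 = 90.
2·90 − 1·20 = 160.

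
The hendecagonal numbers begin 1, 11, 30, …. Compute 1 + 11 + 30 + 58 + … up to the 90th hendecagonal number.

Σ i(9i−7)/2 = (9Σi² − 7Σi) / 2 over i = 1..90.
Σi = 4095 and Σi² = 247065.
(9·247065 − 7·4095) / 2 = 2194920/2 = 1097460.

1097460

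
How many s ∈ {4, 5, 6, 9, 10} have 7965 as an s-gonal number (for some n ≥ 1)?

1

s = 4: P(4, 89) = 7921 and P(4, 90) = 8100; 7965 is not s-gonal.
s = 5: P(5, 73) = 7957 and P(5, 74) = 8177; 7965 is not s-gonal.
s = 6: P(6, 63) = 7875 and P(6, 64) = 8128; 7965 is not s-gonal.
s = 9: P(9, 48) = 7944 and P(9, 49) = 8281; 7965 is not s-gonal.
s = 10: P(10, 45) = 7965. ✓
Hits: s ∈ {10} → 1.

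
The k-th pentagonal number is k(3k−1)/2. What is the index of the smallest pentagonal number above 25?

5

Solve n(3n−1)/2 > 25 for integer n.
The largest n with value ≤ 25 is 4 (since 22 ≤ 25 < 35), so the first above is n = 5, value 35.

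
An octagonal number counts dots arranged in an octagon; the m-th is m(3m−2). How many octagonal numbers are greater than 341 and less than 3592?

The n-th octagonal number is n(3n−2).
Smallest index with value > 341: n = 12 (giving 408).
Largest index with value < 3592: n = 34 (giving 3400).
Indices 12 through 34: 23 terms.

23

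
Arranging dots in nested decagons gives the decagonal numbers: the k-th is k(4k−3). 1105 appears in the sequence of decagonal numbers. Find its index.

17

Set n(4n−3) = 1105, giving 4n² − 3n − 1105 = 0.
The discriminant is 9 + 16·1105 = 17689, and √17689 = 133.
So n = (3 + 133) / 8 = 136/8 = 17.
Check: 17·(4·17 − 3) = 1105. ✓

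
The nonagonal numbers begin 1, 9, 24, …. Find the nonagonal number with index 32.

32·(7·32 − 5)/2 = 32·219/2 = 3504.

3504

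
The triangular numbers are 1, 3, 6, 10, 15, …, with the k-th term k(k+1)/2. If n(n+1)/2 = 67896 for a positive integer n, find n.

368

Set n(n+1)/2 = 67896, giving n² + n − 135792 = 0.
The discriminant is 1 + 8·67896 = 543169, and √543169 = 737.
So n = (-1 + 737) / 2 = 736/2 = 368.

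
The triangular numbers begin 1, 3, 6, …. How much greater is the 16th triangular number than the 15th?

16

Consecutive triangular numbers differ by n: T_{16} − T_{15} = 16.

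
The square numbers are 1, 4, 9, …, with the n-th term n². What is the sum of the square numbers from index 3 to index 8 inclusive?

Σ_{i=3}^{8} i² = 204 − 5 = 199.

199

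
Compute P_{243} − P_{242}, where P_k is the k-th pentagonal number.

Consecutive pentagonal numbers differ by 3n − 2: here 3·243 − 2 = 727.

727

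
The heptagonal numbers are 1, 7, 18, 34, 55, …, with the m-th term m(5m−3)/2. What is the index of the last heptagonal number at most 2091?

29

Solve n(5n−3)/2 ≤ 2091 for integer n.
n = 29 gives 2059 ≤ 2091, while n = 30 gives 2205 > 2091; so the answer is index 29.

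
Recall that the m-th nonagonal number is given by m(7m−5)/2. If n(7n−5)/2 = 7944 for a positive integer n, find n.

48

Set n(7n−5)/2 = 7944, giving 7n² − 5n − 15888 = 0.
The discriminant is 25 + 56·7944 = 444889, and √444889 = 667.
So n = (5 + 667) / 14 = 672/14 = 48.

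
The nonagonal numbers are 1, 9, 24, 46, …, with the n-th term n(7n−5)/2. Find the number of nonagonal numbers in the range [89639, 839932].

The n-th nonagonal number is n(7n−5)/2.
Smallest index with value ≥ 89639: n = 161 (giving 90321).
Largest index with value ≤ 839932: n = 490 (giving 839125).
Indices 161 through 490: 330 terms.

330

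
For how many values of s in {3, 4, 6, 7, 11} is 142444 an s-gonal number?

s = 3: P(3, 533) = 142311 and P(3, 534) = 142845; 142444 is not s-gonal.
s = 4: P(4, 377) = 142129 and P(4, 378) = 142884; 142444 is not s-gonal.
s = 6: P(6, 267) = 142311 and P(6, 268) = 143380; 142444 is not s-gonal.
s = 7: P(7, 239) = 142444. ✓
s = 11: P(11, 178) = 141955 and P(11, 179) = 143558; 142444 is not s-gonal.
Hits: s ∈ {7} → 1.

1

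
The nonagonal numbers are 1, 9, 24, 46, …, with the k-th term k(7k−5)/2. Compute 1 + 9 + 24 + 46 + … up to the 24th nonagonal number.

Σ i(7i−5)/2 = (7Σi² − 5Σi) / 2 over i = 1..24.
Σi = 300 and Σi² = 4900.
(7·4900 − 5·300) / 2 = 32800/2 = 16400.

16400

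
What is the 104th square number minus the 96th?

104² = 10816 and 96² = 9216.
Difference: 10816 − 9216 = 1600.

1600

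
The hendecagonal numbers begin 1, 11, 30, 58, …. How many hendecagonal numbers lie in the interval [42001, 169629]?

The n-th hendecagonal number is n(9n−7)/2.
Smallest index with value ≥ 42001: n = 97 (giving 42001).
Largest index with value ≤ 169629: n = 194 (giving 168683).
Indices 97 through 194: 98 terms.

98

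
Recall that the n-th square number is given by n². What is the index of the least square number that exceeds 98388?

Solve n² > 98388 for integer n.
The largest n with value ≤ 98388 is 313 (since 97969 ≤ 98388 < 98596), so the first above is n = 314, value 98596.

314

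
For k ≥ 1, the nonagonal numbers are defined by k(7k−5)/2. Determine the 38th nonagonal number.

The 38th nonagonal number is n(7n−5)/2 with n = 38.
38·(7·38 − 5)/2 = 38·261/2 = 4959.

4959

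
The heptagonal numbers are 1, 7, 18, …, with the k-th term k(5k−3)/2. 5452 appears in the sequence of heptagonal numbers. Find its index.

Set n(5n−3)/2 = 5452, giving 5n² − 3n − 10904 = 0.
So n = (3 + 467) / 10 = 470/10 = 47.
Check: 47·(5·47 − 3)/2 = 5452. ✓

47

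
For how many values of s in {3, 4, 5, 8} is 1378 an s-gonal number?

s = 3: P(3, 52) = 1378. ✓
s = 4: P(4, 37) = 1369 and P(4, 38) = 1444; 1378 is not s-gonal.
s = 5: P(5, 30) = 1335 and P(5, 31) = 1426; 1378 is not s-gonal.
s = 8: P(8, 21) = 1281 and P(8, 22) = 1408; 1378 is not s-gonal.
Hits: s ∈ {3} → 1.

1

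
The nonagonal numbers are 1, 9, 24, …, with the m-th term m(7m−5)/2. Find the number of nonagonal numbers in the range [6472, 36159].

59

The n-th nonagonal number is n(7n−5)/2.
Smallest index with value ≥ 6472: n = 44 (giving 6666).
Largest index with value ≤ 36159: n = 102 (giving 36159).
Indices 44 through 102: 59 terms.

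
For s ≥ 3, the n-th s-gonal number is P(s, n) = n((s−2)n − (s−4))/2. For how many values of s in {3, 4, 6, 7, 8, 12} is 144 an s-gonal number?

1

s = 3: P(3, 16) = 136 and P(3, 17) = 153; 144 is not s-gonal.
s = 4: P(4, 12) = 144. ✓
s = 6: P(6, 8) = 120 and P(6, 9) = 153; 144 is not s-gonal.
s = 7: P(7, 7) = 112 and P(7, 8) = 148; 144 is not s-gonal.
s = 8: P(8, 7) = 133 and P(8, 8) = 176; 144 is not s-gonal.
s = 12: P(12, 5) = 105 and P(12, 6) = 156; 144 is not s-gonal.
Hits: s ∈ {4} → 1.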